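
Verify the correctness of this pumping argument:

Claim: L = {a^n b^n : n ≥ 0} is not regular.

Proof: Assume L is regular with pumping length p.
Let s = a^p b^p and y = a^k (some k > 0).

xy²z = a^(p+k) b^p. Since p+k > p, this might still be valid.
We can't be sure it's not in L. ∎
The proof is INCORRECT.

Error: The conclusion is wrong.
xy²z = a^(p+k) b^p is definitely NOT in L because the number of a's (p+k) ≠ number of b's (p).
The proof incorrectly doubts what is actually a valid contradiction.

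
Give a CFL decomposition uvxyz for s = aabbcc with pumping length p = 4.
u='a', v='a', x='bb', y='c', z='c'

For s = aabbcc with pumping length p = 4:

One valid decomposition:
- u = 'a'
- v = 'a'
- x = 'bb'
- y = 'c'
- z = 'c'

Verification:
- uvxyz = 'a' + 'a' + 'bb' + 'c' + 'c' = aabbcc ✓
- |vxy| = |'abbc'| = 4 ≤ 4 ✓
- |vy| = |'ac'| = 2 > 0 ✓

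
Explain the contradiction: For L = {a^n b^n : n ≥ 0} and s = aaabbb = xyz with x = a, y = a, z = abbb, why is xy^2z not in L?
xy²z = aaaabbb ∉ L

Pumping with i = 2 replaces y = a by y² = aa:
- Original: s = xyz = aaabbb; aaabbb = a^3 b^3 has equal counts (3 = 3), so it is in L
- Pumped: xy²z = a · aa · abbb = aaaabbb
- aaaabbb has 4 a's and 3 b's; 4 ≠ 3, so it is not in L

The pumping lemma would require xy²z ∈ L, so this decomposition yields a contradiction.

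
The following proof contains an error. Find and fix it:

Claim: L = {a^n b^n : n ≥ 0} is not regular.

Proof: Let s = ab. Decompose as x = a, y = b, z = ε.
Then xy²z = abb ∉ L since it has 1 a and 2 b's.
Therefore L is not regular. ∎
Error: The string s = ab might be shorter than the pumping length p.

Correction: Choose s = a^p b^p to ensure |s| ≥ p. Also, the decomposition is wrong: with |xy| ≤ p, y cannot include b's when s starts with p a's.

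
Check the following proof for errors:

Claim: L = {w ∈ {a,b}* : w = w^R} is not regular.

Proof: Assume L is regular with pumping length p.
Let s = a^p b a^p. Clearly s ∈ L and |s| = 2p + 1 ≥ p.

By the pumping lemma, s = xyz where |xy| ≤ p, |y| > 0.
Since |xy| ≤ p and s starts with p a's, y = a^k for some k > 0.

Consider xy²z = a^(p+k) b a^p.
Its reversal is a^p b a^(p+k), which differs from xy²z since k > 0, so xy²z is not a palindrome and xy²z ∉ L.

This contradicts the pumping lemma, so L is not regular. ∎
The proof is correct.

This proof is valid because:
1. s = a^p b a^p is in L and is chosen in terms of p, so |s| ≥ p holds for every p
2. The decomposition analysis is correct: |xy| ≤ p forces y to lie inside the leading a's
3. The contradiction is valid: a^(p+k) b a^p has more a's before the b than after it, so it is not a palindrome
4. The conclusion follows logically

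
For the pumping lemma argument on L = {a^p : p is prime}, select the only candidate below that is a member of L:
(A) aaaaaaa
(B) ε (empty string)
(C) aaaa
(A) aaaaaaa

The pumping lemma is applied to a string s that lies in L, so first check membership of each option:
- (A) aaaaaaa has length 7, which is prime, so it is in L ✓
- (B) ε has length 0, which is not prime, so it is not in L ✗
- (C) aaaa has length 4 = 2 × 2, which is not prime, so it is not in L ✗

Only (A) aaaaaaa is in L, so it is the only candidate that could play the role of s.
(In a complete proof one picks s in terms of the pumping length p so that |s| ≥ p is guaranteed; a fixed string like aaaaaaa illustrates the shape of such an s.)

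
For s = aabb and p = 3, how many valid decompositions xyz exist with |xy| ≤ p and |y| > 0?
6

For s = 'aabb' with pumping length p = 3:

Constraints: |xy| ≤ 3, |y| > 0

Valid decompositions (|xy| ≤ p, |y| ≥ 1):
  • x='', y='a', z='abb'
  • x='a', y='a', z='bb'
  • x='', y='aa', z='bb'
  • x='aa', y='b', z='b'
  • x='a', y='ab', z='b'
  • x='', y='aab', z='b'

Total count: 6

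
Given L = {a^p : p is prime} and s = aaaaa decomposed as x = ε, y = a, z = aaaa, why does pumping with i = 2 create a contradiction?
xy²z = aaaaaa ∉ L

Pumping with i = 2 replaces y = a by y² = aa:
- Original: s = xyz = aaaaa; aaaaa has length 5, which is prime, so it is in L
- Pumped: xy²z = ε · aa · aaaa = aaaaaa
- aaaaaa has length 6 = 2 × 3, which is not prime, so it is not in L

The pumping lemma would require xy²z ∈ L, so this decomposition yields a contradiction.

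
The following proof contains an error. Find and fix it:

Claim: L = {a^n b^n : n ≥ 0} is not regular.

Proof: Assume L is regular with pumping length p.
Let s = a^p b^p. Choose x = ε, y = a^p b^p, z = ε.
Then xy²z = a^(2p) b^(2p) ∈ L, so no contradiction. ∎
Error: The decomposition violates |xy| ≤ p. With y = a^p b^p, |xy| = |y| = 2p > p. (The proof also miscomputes xy²z, which would be a^p b^p a^p b^p rather than a^(2p) b^(2p), and it wrongly treats one harmless decomposition as settling the matter — the prover does not get to choose the decomposition.)

Correction: The pumping lemma requires |xy| ≤ p, and the argument must handle every decomposition satisfying |xy| ≤ p, |y| ≥ 1. Since s starts with p a's, any such y consists only of a's, say y = a^k with k ≥ 1. Then xy²z = a^(p+k) b^p has unequal numbers of a's and b's, so xy²z ∉ L — the required contradiction.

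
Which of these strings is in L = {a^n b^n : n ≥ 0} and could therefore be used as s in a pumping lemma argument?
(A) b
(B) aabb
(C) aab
(B) aabb

The pumping lemma is applied to a string s that lies in L, so first check membership of each option:
- (A) b has 0 a's and 1 b's; 0 ≠ 1, so it is not in L ✗
- (B) aabb = a^2 b^2 has equal counts (2 = 2), so it is in L ✓
- (C) aab has 2 a's and 1 b's; 2 ≠ 1, so it is not in L ✗

Only (B) aabb is in L, so it is the only candidate that could play the role of s.
(In a complete proof one picks s in terms of the pumping length p so that |s| ≥ p is guaranteed; a fixed string like aabb illustrates the shape of such an s.)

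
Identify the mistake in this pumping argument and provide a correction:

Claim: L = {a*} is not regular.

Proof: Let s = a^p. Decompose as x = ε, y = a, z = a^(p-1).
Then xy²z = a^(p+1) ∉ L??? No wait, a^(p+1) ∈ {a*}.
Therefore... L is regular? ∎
Error: The proof attempts to show a*  is not regular, but a* IS regular!

Correction: a* is a regular language (recognized by a simple DFA with one accepting state and self-loop on 'a'). The pumping lemma can only prove non-regularity, not regularity. For regular languages, pumping always works.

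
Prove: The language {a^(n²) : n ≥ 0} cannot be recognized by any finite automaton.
Assume for contradiction that L is regular, and let p ≥ 1 be the pumping length given by the pumping lemma.
Choose s = a^(p²). Then s ∈ L and |s| = p² ≥ p.
By the pumping lemma, s = xyz for some x, y, z with |xy| ≤ p, |y| ≥ 1, and xy^i z ∈ L for every i ≥ 0.
Here y = a^k for some k with 1 ≤ k ≤ |xy| ≤ p.

Take i = 2: |xy²z| = p² + k.
Now p² < p² + k ≤ p² + p < p² + 2p + 1 = (p + 1)².
So |xy²z| lies strictly between the consecutive squares p² and (p + 1)², hence is not a perfect square, and xy²z ∉ L.

This contradicts the pumping lemma, which requires xy^i z ∈ L for all i ≥ 0.
Hence L = {a^(n²) : n ≥ 0} is not regular. ∎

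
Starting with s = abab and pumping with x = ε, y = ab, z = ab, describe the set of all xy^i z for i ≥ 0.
{xy^i z : i ≥ 0} = {(ab)^(i+1) : i ≥ 0} = {ab, abab, ababab, ...}

With x = ε, y = ab, z = ab: Pumping 'ab' gives strings of alternating a's and b's.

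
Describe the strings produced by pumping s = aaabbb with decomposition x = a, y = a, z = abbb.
{xy^i z : i ≥ 0} = {a^(2+i) b^3 : i ≥ 0} = {aabbb, aaabbb, aaaabbb, ...}

With x = a, y = a, z = abbb: Starting with aaabbb and pumping the second 'a', we get strings with 2+i a's followed by 3 b's for i = 0, 1, 2, ...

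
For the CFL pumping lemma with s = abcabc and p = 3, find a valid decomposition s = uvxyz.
u='ab', v='c', x='a', y='b', z='c'

For s = abcabc with pumping length p = 3:

One valid decomposition:
- u = 'ab'
- v = 'c'
- x = 'a'
- y = 'b'
- z = 'c'

Verification:
- uvxyz = 'ab' + 'c' + 'a' + 'b' + 'c' = abcabc ✓
- |vxy| = |'cab'| = 3 ≤ 3 ✓
- |vy| = |'cb'| = 2 > 0 ✓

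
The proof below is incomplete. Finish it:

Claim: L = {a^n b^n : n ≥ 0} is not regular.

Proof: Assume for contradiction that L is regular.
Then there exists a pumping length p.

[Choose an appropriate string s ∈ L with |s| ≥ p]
s = a^p b^p

This string is in L (has equal a's and b's) and has length 2p ≥ p.
Any decomposition xyz with |xy| ≤ p means y consists only of a's,
so pumping will unbalance the counts.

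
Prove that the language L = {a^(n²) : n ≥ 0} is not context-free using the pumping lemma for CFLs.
Assume for contradiction that L is context-free, and let p ≥ 1 be the pumping length given by the pumping lemma for CFLs.
Choose s = a^(p²). Then s ∈ L and |s| = p² ≥ p.
By the CFL pumping lemma, s = uvxyz for some u, v, x, y, z with |vxy| ≤ p, |vy| ≥ 1, and uv^i xy^i z ∈ L for every i ≥ 0.
All symbols are a's, so only lengths matter: let k = |vy|, with 1 ≤ k ≤ |vxy| ≤ p.

Take i = 2: |uv²xy²z| = p² + k, and p² < p² + k ≤ p² + p < (p + 1)².
So the length lies strictly between consecutive squares and is not a perfect square; uv²xy²z ∉ L.

This contradicts the CFL pumping lemma, which requires uv^i xy^i z ∈ L for all i ≥ 0.
Hence L = {a^(n²) : n ≥ 0} is not context-free. ∎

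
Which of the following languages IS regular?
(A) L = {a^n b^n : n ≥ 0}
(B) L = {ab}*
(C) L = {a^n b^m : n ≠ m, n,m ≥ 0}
(B) {ab}*

(B) L = {ab}* is regular.

This can be recognized by a finite automaton (DFA/NFA).
Regular expressions like {ab}* define regular languages.

The other choices are not regular:
- {a^n b^m : n ≠ m, n,m ≥ 0}: After pumping a's, we can make n = m
- {a^n b^n : n ≥ 0}: After pumping, the number of a's and b's become unequal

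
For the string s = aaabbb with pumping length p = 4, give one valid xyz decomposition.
x = '', y = 'a', z = 'aabbb'

For s = aaabbb and p = 4, one valid decomposition is:
- x = '' (length 0)
- y = 'a' (length 1)
- z = 'aabbb' (length 5)

Verification:
- xyz = '' + 'a' + 'aabbb' = aaabbb ✓
- |xy| = 1 ≤ 4 ✓
- |y| = 1 > 0 ✓

All pumping lemma constraints are satisfied.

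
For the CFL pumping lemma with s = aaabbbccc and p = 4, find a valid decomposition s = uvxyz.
u='aa', v='a', x='bb', y='b', z='ccc'

For s = aaabbbccc with pumping length p = 4:

One valid decomposition:
- u = 'aa'
- v = 'a'
- x = 'bb'
- y = 'b'
- z = 'ccc'

Verification:
- uvxyz = 'aa' + 'a' + 'bb' + 'b' + 'ccc' = aaabbbccc ✓
- |vxy| = |'abbb'| = 4 ≤ 4 ✓
- |vy| = |'ab'| = 2 > 0 ✓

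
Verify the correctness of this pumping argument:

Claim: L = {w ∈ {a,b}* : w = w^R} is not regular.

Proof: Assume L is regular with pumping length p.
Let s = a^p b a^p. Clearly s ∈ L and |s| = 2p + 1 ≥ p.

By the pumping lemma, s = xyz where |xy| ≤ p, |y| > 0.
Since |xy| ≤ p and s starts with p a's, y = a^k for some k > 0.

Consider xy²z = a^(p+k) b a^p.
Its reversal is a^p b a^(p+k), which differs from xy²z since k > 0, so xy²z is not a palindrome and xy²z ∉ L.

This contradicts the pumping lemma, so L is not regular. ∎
The proof is correct.

This proof is valid because:
1. s = a^p b a^p is in L and is chosen in terms of p, so |s| ≥ p holds for every p
2. The decomposition analysis is correct: |xy| ≤ p forces y to lie inside the leading a's
3. The contradiction is valid: a^(p+k) b a^p has more a's before the b than after it, so it is not a palindrome
4. The conclusion follows logically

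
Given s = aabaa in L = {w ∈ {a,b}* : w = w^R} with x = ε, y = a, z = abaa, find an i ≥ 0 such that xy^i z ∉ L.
i = 0

xy⁰z = ε · ε · abaa = abaa; abaa reversed is aaba ≠ abaa, so it is not a palindrome and is not in L.
(Other choices also work, e.g. i = 2, 3; only i = 1 is guaranteed to stay in L since xy¹z = s.)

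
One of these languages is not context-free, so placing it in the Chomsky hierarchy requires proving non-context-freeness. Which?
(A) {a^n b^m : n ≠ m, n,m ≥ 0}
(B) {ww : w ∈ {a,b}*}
(B) {ww : w ∈ {a,b}*}

(B) {ww : w ∈ {a,b}*} requires the CFL pumping lemma.

- {a^n b^m : n ≠ m, n,m ≥ 0} is context-free (but not regular)
  • Can be shown non-regular with the regular pumping lemma
  • After pumping a's, we can make n = m

- {ww : w ∈ {a,b}*} is NOT context-free
  • Requires the CFL pumping lemma to prove
  • Cannot verify equality of two arbitrary substrings

The CFL pumping lemma is "stronger" in that it can prove non-membership
in the larger class of context-free languages.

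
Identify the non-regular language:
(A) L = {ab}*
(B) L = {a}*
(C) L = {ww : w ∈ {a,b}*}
(C) {ww : w ∈ {a,b}*}

(C) L = {ww : w ∈ {a,b}*} is NOT regular.

The pumping lemma can be used to prove this:
After pumping, the two halves no longer match

The other languages are regular because they can be recognized by finite automata.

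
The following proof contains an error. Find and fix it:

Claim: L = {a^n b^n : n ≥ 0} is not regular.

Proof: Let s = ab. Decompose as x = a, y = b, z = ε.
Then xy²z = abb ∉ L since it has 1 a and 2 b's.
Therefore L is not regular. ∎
Error: The string s = ab might be shorter than the pumping length p.

Correction: Choose s = a^p b^p to ensure |s| ≥ p. Also, the decomposition is wrong: with |xy| ≤ p, y cannot include b's when s starts with p a's.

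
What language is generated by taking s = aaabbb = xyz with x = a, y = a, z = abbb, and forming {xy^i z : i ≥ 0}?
{xy^i z : i ≥ 0} = {a^(2+i) b^3 : i ≥ 0} = {aabbb, aaabbb, aaaabbb, ...}

With x = a, y = a, z = abbb: Starting with aaabbb and pumping the second 'a', we get strings with 2+i a's followed by 3 b's for i = 0, 1, 2, ...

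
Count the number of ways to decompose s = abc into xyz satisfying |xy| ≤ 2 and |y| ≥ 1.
3

For s = 'abc' with pumping length p = 2:

Constraints: |xy| ≤ 2, |y| > 0

Valid decompositions (|xy| ≤ p, |y| ≥ 1):
  • x='', y='a', z='bc'
  • x='a', y='b', z='c'
  • x='', y='ab', z='c'

Total count: 3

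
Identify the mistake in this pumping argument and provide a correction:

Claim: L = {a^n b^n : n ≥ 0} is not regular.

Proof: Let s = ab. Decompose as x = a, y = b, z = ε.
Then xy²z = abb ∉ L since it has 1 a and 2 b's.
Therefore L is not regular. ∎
Error: The string s = ab might be shorter than the pumping length p.

Correction: Choose s = a^p b^p to ensure |s| ≥ p. Also, the decomposition is wrong: with |xy| ≤ p, y cannot include b's when s starts with p a's.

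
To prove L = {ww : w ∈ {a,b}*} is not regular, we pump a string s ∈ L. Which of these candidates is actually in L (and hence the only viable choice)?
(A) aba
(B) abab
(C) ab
(B) abab

The pumping lemma is applied to a string s that lies in L, so first check membership of each option:
- (A) aba has odd length 3, so it cannot be written as ww and is not in L ✗
- (B) abab splits into halves ab · ab, which are equal, so it is in L (w = ab) ✓
- (C) ab has length 2; its halves are a and b, which differ, so it is not in L ✗

Only (B) abab is in L, so it is the only candidate that could play the role of s.
(In a complete proof one picks s in terms of the pumping length p so that |s| ≥ p is guaranteed; a fixed string like abab illustrates the shape of such an s.)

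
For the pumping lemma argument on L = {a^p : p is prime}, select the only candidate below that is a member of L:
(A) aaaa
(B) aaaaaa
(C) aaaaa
(C) aaaaa

The pumping lemma is applied to a string s that lies in L, so first check membership of each option:
- (A) aaaa has length 4 = 2 × 2, which is not prime, so it is not in L ✗
- (B) aaaaaa has length 6 = 2 × 3, which is not prime, so it is not in L ✗
- (C) aaaaa has length 5, which is prime, so it is in L ✓

Only (C) aaaaa is in L, so it is the only candidate that could play the role of s.
(In a complete proof one picks s in terms of the pumping length p so that |s| ≥ p is guaranteed; a fixed string like aaaaa illustrates the shape of such an s.)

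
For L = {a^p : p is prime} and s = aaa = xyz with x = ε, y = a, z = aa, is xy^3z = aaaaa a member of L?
Yes

xy³z = ε · aaa · aa = aaaaa.
aaaaa has length 5, which is prime, so it is in L.
(A single pumped string landing in L is not a contradiction by itself; a non-regularity proof needs some i for which xy^i z ∉ L, for every admissible decomposition.)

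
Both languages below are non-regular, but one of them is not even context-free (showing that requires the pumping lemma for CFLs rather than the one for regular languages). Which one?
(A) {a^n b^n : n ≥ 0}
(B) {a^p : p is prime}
(B) {a^p : p is prime}

(B) {a^p : p is prime} requires the CFL pumping lemma.

- {a^n b^n : n ≥ 0} is context-free (but not regular)
  • Can be shown non-regular with the regular pumping lemma
  • After pumping, the number of a's and b's become unequal

- {a^p : p is prime} is NOT context-free
  • Requires the CFL pumping lemma to prove
  • The CFL pumping lemma also fails because prime gaps are unbounded

The CFL pumping lemma is "stronger" in that it can prove non-membership
in the larger class of context-free languages.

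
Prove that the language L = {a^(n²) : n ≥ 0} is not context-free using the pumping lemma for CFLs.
Assume for contradiction that L is context-free, and let p ≥ 1 be the pumping length given by the pumping lemma for CFLs.
Choose s = a^(p²). Then s ∈ L and |s| = p² ≥ p.
By the CFL pumping lemma, s = uvxyz for some u, v, x, y, z with |vxy| ≤ p, |vy| ≥ 1, and uv^i xy^i z ∈ L for every i ≥ 0.
All symbols are a's, so only lengths matter: let k = |vy|, with 1 ≤ k ≤ |vxy| ≤ p.

Take i = 2: |uv²xy²z| = p² + k, and p² < p² + k ≤ p² + p < (p + 1)².
So the length lies strictly between consecutive squares and is not a perfect square; uv²xy²z ∉ L.

This contradicts the CFL pumping lemma, which requires uv^i xy^i z ∈ L for all i ≥ 0.
Hence L = {a^(n²) : n ≥ 0} is not context-free. ∎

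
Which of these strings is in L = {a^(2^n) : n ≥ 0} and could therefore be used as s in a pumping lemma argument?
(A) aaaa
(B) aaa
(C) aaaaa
(A) aaaa

The pumping lemma is applied to a string s that lies in L, so first check membership of each option:
- (A) aaaa has length 4 = 2^2, so it is in L ✓
- (B) aaa has length 3, strictly between 2^1 = 2 and 2^2 = 4, so it is not in L ✗
- (C) aaaaa has length 5, strictly between 2^2 = 4 and 2^3 = 8, so it is not in L ✗

Only (A) aaaa is in L, so it is the only candidate that could play the role of s.
(In a complete proof one picks s in terms of the pumping length p so that |s| ≥ p is guaranteed; a fixed string like aaaa illustrates the shape of such an s.)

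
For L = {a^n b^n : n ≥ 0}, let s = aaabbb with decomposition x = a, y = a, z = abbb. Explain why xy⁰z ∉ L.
xy⁰z = aabbb ∉ L

Pumping with i = 0 replaces y = a by y⁰ = ε:
- Original: s = xyz = aaabbb; aaabbb = a^3 b^3 has equal counts (3 = 3), so it is in L
- Pumped: xy⁰z = a · ε · abbb = aabbb
- aabbb has 2 a's and 3 b's; 2 ≠ 3, so it is not in L

The pumping lemma would require xy⁰z ∈ L, so this decomposition yields a contradiction.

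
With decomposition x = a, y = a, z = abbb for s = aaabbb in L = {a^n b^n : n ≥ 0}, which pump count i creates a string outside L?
i = 3

xy³z = a · aaa · abbb = aaaaabbb; aaaaabbb has 5 a's and 3 b's; 5 ≠ 3, so it is not in L.
(Other choices also work, e.g. i = 0, 2; only i = 1 is guaranteed to stay in L since xy¹z = s.)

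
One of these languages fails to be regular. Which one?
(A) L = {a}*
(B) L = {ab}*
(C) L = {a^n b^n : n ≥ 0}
(C) {a^n b^n : n ≥ 0}

(C) L = {a^n b^n : n ≥ 0} is NOT regular.

The pumping lemma can be used to prove this:
After pumping, the number of a's and b's become unequal

The other languages are regular because they can be recognized by finite automata.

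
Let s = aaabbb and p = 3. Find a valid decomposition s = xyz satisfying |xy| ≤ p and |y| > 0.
x = 'a', y = 'a', z = 'abbb'

For s = aaabbb and p = 3, one valid decomposition is:
- x = 'a' (length 1)
- y = 'a' (length 1)
- z = 'abbb' (length 4)

Verification:
- xyz = 'a' + 'a' + 'abbb' = aaabbb ✓
- |xy| = 2 ≤ 3 ✓
- |y| = 1 > 0 ✓

All pumping lemma constraints are satisfied.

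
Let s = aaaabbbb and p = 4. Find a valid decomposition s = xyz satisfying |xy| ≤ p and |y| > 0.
x = 'aa', y = 'a', z = 'abbbb'

For s = aaaabbbb and p = 4, one valid decomposition is:
- x = 'aa' (length 2)
- y = 'a' (length 1)
- z = 'abbbb' (length 5)

Verification:
- xyz = 'aa' + 'a' + 'abbbb' = aaaabbbb ✓
- |xy| = 3 ≤ 4 ✓
- |y| = 1 > 0 ✓

All pumping lemma constraints are satisfied.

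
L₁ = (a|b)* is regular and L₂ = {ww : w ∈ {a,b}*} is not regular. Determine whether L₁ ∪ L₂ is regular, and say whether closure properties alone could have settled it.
Yes — L₁ ∪ L₂ is regular.

{ww} ⊆ (a|b)*, so L₁ ∪ L₂ = (a|b)*, which is regular.

Note that the bare facts "L₁ regular, L₂ non-regular" do not settle the question by themselves: the closure of regular languages under ∪, ∩, complement and difference applies only when BOTH operands are regular. With a non-regular operand the result can come out regular or non-regular depending on the specific languages, so one has to work out L₁ ∪ L₂ for this particular pair, as above.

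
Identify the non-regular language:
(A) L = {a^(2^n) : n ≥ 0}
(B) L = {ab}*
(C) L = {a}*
(A) {a^(2^n) : n ≥ 0}

(A) L = {a^(2^n) : n ≥ 0} is NOT regular.

The pumping lemma can be used to prove this:
After pumping, length is no longer a power of 2

The other languages are regular because they can be recognized by finite automata.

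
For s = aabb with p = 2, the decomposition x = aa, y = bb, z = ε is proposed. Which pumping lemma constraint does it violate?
Violated: |xy| ≤ p

The decomposition x = aa, y = bb, z = ε for s = aabb with p = 2
violates the constraint: |xy| ≤ p

|xy| = |aabb| = 4 > 2 = p. The decomposition puts too many characters in xy.

Pumping lemma constraints:
1. xyz = s (decomposition is valid)
2. |xy| ≤ p
3. |y| > 0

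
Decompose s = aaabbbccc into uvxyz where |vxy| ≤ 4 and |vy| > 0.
u='aa', v='a', x='bb', y='b', z='ccc'

For s = aaabbbccc with pumping length p = 4:

One valid decomposition:
- u = 'aa'
- v = 'a'
- x = 'bb'
- y = 'b'
- z = 'ccc'

Verification:
- uvxyz = 'aa' + 'a' + 'bb' + 'b' + 'ccc' = aaabbbccc ✓
- |vxy| = |'abbb'| = 4 ≤ 4 ✓
- |vy| = |'ab'| = 2 > 0 ✓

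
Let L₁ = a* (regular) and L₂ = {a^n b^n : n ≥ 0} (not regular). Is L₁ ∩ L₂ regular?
Yes — L₁ ∩ L₂ is regular.

A string of a* contains no b's, and the only string of {a^n b^n} with no b's is ε (n = 0). So L₁ ∩ L₂ = {ε}, a finite language, which is regular.

Note that the bare facts "L₁ regular, L₂ non-regular" do not settle the question by themselves: the closure of regular languages under ∪, ∩, complement and difference applies only when BOTH operands are regular. With a non-regular operand the result can come out regular or non-regular depending on the specific languages, so one has to work out L₁ ∩ L₂ for this particular pair, as above.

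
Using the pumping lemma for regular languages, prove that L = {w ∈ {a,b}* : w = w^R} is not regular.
Assume for contradiction that L is regular, and let p ≥ 1 be the pumping length given by the pumping lemma.
Choose s = a^p b a^p. Then s ∈ L (it reads the same in both directions) and |s| = 2p + 1 ≥ p.
By the pumping lemma, s = xyz for some x, y, z with |xy| ≤ p, |y| ≥ 1, and xy^i z ∈ L for every i ≥ 0.
Since |xy| ≤ p and the first p symbols of s are all a's, y = a^k for some k with 1 ≤ k ≤ p.

Take i = 2: xy²z = a^(p + k) b a^p.
Its reversal is a^p b a^(p + k). These differ because the block of a's before the unique b has length p + k in one and p in the other, and p + k ≠ p since k ≥ 1. So xy²z is not a palindrome, i.e. xy²z ∉ L.

This contradicts the pumping lemma, which requires xy^i z ∈ L for all i ≥ 0.
Hence L = {w ∈ {a,b}* : w = w^R} is not regular. ∎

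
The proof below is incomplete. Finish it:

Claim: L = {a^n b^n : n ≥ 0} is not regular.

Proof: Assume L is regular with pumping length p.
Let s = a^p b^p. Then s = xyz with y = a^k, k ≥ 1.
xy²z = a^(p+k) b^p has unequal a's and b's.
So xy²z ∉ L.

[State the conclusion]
This contradicts the pumping lemma for regular languages,
which guarantees xy^i z ∈ L for all i ≥ 0.

Since our assumption that L is regular leads to a contradiction,
we conclude that L = {a^n b^n : n ≥ 0} is NOT regular. ∎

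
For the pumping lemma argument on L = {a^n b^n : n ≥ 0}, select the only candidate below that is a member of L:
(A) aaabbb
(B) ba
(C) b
(A) aaabbb

The pumping lemma is applied to a string s that lies in L, so first check membership of each option:
- (A) aaabbb = a^3 b^3 has equal counts (3 = 3), so it is in L ✓
- (B) ba has an a after a b, so it is not of the form a^n b^n and is not in L ✗
- (C) b has 0 a's and 1 b's; 0 ≠ 1, so it is not in L ✗

Only (A) aaabbb is in L, so it is the only candidate that could play the role of s.
(In a complete proof one picks s in terms of the pumping length p so that |s| ≥ p is guaranteed; a fixed string like aaabbb illustrates the shape of such an s.)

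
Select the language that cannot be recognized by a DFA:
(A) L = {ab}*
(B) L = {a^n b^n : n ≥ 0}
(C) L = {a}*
(B) {a^n b^n : n ≥ 0}

(B) L = {a^n b^n : n ≥ 0} is NOT regular.

The pumping lemma can be used to prove this:
After pumping, the number of a's and b's become unequal

The other languages are regular because they can be recognized by finite automata.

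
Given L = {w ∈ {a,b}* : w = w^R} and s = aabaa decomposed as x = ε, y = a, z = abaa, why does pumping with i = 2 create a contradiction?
xy²z = aaabaa ∉ L

Pumping with i = 2 replaces y = a by y² = aa:
- Original: s = xyz = aabaa; aabaa reversed is aabaa, the same string, so it is a palindrome and is in L
- Pumped: xy²z = ε · aa · abaa = aaabaa
- aaabaa reversed is aabaaa ≠ aaabaa, so it is not a palindrome and is not in L

The pumping lemma would require xy²z ∈ L, so this decomposition yields a contradiction.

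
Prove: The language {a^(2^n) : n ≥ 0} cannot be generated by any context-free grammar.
Assume for contradiction that L is context-free, and let p ≥ 1 be the pumping length given by the pumping lemma for CFLs.
Choose s = a^(2^p). Then s ∈ L and |s| = 2^p ≥ p.
By the CFL pumping lemma, s = uvxyz for some u, v, x, y, z with |vxy| ≤ p, |vy| ≥ 1, and uv^i xy^i z ∈ L for every i ≥ 0.
All symbols are a's, so only lengths matter: let k = |vy|, with 1 ≤ k ≤ |vxy| ≤ p < 2^p.

Take i = 2: |uv²xy²z| = 2^p + k, and 2^p < 2^p + k < 2^p + 2^p = 2^(p+1).
So the length lies strictly between consecutive powers of two and is not a power of 2; uv²xy²z ∉ L.

This contradicts the CFL pumping lemma, which requires uv^i xy^i z ∈ L for all i ≥ 0.
Hence L = {a^(2^n) : n ≥ 0} is not context-free. ∎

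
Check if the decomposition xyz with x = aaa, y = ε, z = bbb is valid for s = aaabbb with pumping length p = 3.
Violated: |y| > 0

The decomposition x = aaa, y = ε, z = bbb for s = aaabbb with p = 3
violates the constraint: |y| > 0

|y| = 0, but the pumping lemma requires |y| > 0 (y must be non-empty).

Pumping lemma constraints:
1. xyz = s (decomposition is valid)
2. |xy| ≤ p
3. |y| > 0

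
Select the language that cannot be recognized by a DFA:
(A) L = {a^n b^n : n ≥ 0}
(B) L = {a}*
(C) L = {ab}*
(A) {a^n b^n : n ≥ 0}

(A) L = {a^n b^n : n ≥ 0} is NOT regular.

The pumping lemma can be used to prove this:
After pumping, the number of a's and b's become unequal

The other languages are regular because they can be recognized by finite automata.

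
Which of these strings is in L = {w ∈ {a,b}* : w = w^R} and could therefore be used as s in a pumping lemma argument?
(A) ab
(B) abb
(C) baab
(C) baab

The pumping lemma is applied to a string s that lies in L, so first check membership of each option:
- (A) ab reversed is ba ≠ ab, so it is not a palindrome and is not in L ✗
- (B) abb reversed is bba ≠ abb, so it is not a palindrome and is not in L ✗
- (C) baab reversed is baab, the same string, so it is a palindrome and is in L ✓

Only (C) baab is in L, so it is the only candidate that could play the role of s.
(In a complete proof one picks s in terms of the pumping length p so that |s| ≥ p is guaranteed; a fixed string like baab illustrates the shape of such an s.)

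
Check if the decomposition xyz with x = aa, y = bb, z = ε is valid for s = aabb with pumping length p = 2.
Violated: |xy| ≤ p

The decomposition x = aa, y = bb, z = ε for s = aabb with p = 2
violates the constraint: |xy| ≤ p

|xy| = |aabb| = 4 > 2 = p. The decomposition puts too many characters in xy.

Pumping lemma constraints:
1. xyz = s (decomposition is valid)
2. |xy| ≤ p
3. |y| > 0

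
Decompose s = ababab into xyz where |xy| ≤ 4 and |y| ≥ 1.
x = 'a', y = 'bab', z = 'ab'

For s = ababab and p = 4, one valid decomposition is:
- x = 'a' (length 1)
- y = 'bab' (length 3)
- z = 'ab' (length 2)

Verification:
- xyz = 'a' + 'bab' + 'ab' = ababab ✓
- |xy| = 4 ≤ 4 ✓
- |y| = 3 > 0 ✓

All pumping lemma constraints are satisfied.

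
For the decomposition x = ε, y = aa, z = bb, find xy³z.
aaaaaabb

Given x = '', y = 'aa', z = 'bb' and i = 3:

xy^3z = x + y·y·...·y (3 times) + z
       = '' + 'aa'^3 + 'bb'
       = '' + 'aaaaaa' + 'bb'
       = 'aaaaaabb'

The pumped string is 'aaaaaabb' with length 8.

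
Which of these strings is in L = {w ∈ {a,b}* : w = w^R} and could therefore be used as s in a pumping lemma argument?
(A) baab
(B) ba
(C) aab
(A) baab

The pumping lemma is applied to a string s that lies in L, so first check membership of each option:
- (A) baab reversed is baab, the same string, so it is a palindrome and is in L ✓
- (B) ba reversed is ab ≠ ba, so it is not a palindrome and is not in L ✗
- (C) aab reversed is baa ≠ aab, so it is not a palindrome and is not in L ✗

Only (A) baab is in L, so it is the only candidate that could play the role of s.
(In a complete proof one picks s in terms of the pumping length p so that |s| ≥ p is guaranteed; a fixed string like baab illustrates the shape of such an s.)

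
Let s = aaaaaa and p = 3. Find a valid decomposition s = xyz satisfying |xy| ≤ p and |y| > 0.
x = 'aa', y = 'a', z = 'aaa'

For s = aaaaaa and p = 3, one valid decomposition is:
- x = 'aa' (length 2)
- y = 'a' (length 1)
- z = 'aaa' (length 3)

Verification:
- xyz = 'aa' + 'a' + 'aaa' = aaaaaa ✓
- |xy| = 3 ≤ 3 ✓
- |y| = 1 > 0 ✓

All pumping lemma constraints are satisfied.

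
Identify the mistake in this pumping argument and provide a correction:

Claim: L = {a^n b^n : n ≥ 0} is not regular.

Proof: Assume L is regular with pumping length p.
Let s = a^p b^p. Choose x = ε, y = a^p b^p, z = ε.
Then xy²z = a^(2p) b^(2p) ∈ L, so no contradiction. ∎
Error: The decomposition violates |xy| ≤ p. With y = a^p b^p, |xy| = |y| = 2p > p. (The proof also miscomputes xy²z, which would be a^p b^p a^p b^p rather than a^(2p) b^(2p), and it wrongly treats one harmless decomposition as settling the matter — the prover does not get to choose the decomposition.)

Correction: The pumping lemma requires |xy| ≤ p, and the argument must handle every decomposition satisfying |xy| ≤ p, |y| ≥ 1. Since s starts with p a's, any such y consists only of a's, say y = a^k with k ≥ 1. Then xy²z = a^(p+k) b^p has unequal numbers of a's and b's, so xy²z ∉ L — the required contradiction.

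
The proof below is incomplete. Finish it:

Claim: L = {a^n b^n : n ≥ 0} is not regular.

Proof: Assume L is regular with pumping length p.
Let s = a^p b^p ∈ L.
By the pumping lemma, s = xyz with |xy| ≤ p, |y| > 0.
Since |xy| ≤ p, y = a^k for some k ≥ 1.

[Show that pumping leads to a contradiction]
Consider xy²z = a^(p+k) b^p.

Since k ≥ 1, we have p + k > p.
So xy²z has more a's than b's: (p+k) a's vs p b's.
This means xy²z ∉ L because a^n b^n requires equal counts.

This contradicts the pumping lemma which states xy²z ∈ L.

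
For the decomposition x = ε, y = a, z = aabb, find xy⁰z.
aabb

Given x = '', y = 'a', z = 'aabb' and i = 0:

xy^0z = x + y·y·...·y (0 times) + z
       = '' + 'a'^0 + 'aabb'
       = '' + '' + 'aabb'
       = 'aabb'

The pumped string is 'aabb' with length 4.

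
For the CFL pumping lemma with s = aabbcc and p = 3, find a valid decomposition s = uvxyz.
u='aa', v='b', x='b', y='c', z='c'

For s = aabbcc with pumping length p = 3:

One valid decomposition:
- u = 'aa'
- v = 'b'
- x = 'b'
- y = 'c'
- z = 'c'

Verification:
- uvxyz = 'aa' + 'b' + 'b' + 'c' + 'c' = aabbcc ✓
- |vxy| = |'bbc'| = 3 ≤ 3 ✓
- |vy| = |'bc'| = 2 > 0 ✓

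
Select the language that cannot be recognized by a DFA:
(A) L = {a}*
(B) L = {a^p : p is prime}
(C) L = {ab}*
(B) {a^p : p is prime}

(B) L = {a^p : p is prime} is NOT regular.

The pumping lemma can be used to prove this:
After pumping, the length becomes composite

The other languages are regular because they can be recognized by finite automata.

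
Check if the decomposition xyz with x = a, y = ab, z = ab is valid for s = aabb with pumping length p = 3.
Violated: xyz = s

The decomposition x = a, y = ab, z = ab for s = aabb with p = 3
violates the constraint: xyz = s

xyz = 'a' + 'ab' + 'ab' = 'aabab' ≠ 'aabb' = s. The decomposition doesn't reconstruct s.

Pumping lemma constraints:
1. xyz = s (decomposition is valid)
2. |xy| ≤ p
3. |y| > 0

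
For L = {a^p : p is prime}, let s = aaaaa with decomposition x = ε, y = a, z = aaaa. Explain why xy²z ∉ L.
xy²z = aaaaaa ∉ L

Pumping with i = 2 replaces y = a by y² = aa:
- Original: s = xyz = aaaaa; aaaaa has length 5, which is prime, so it is in L
- Pumped: xy²z = ε · aa · aaaa = aaaaaa
- aaaaaa has length 6 = 2 × 3, which is not prime, so it is not in L

The pumping lemma would require xy²z ∈ L, so this decomposition yields a contradiction.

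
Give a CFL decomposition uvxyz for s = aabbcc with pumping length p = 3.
u='aa', v='b', x='b', y='c', z='c'

For s = aabbcc with pumping length p = 3:

One valid decomposition:
- u = 'aa'
- v = 'b'
- x = 'b'
- y = 'c'
- z = 'c'

Verification:
- uvxyz = 'aa' + 'b' + 'b' + 'c' + 'c' = aabbcc ✓
- |vxy| = |'bbc'| = 3 ≤ 3 ✓
- |vy| = |'bc'| = 2 > 0 ✓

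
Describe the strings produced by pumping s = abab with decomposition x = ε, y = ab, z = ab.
{xy^i z : i ≥ 0} = {(ab)^(i+1) : i ≥ 0} = {ab, abab, ababab, ...}

With x = ε, y = ab, z = ab: Pumping 'ab' gives strings of alternating a's and b's.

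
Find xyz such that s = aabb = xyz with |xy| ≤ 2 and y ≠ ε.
x = 'a', y = 'a', z = 'bb'

For s = aabb and p = 2, one valid decomposition is:
- x = 'a' (length 1)
- y = 'a' (length 1)
- z = 'bb' (length 2)

Verification:
- xyz = 'a' + 'a' + 'bb' = aabb ✓
- |xy| = 2 ≤ 2 ✓
- |y| = 1 > 0 ✓

All pumping lemma constraints are satisfied.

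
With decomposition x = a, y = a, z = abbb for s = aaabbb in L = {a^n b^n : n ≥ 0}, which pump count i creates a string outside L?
i = 3

xy³z = a · aaa · abbb = aaaaabbb; aaaaabbb has 5 a's and 3 b's; 5 ≠ 3, so it is not in L.
(Other choices also work, e.g. i = 0, 2; only i = 1 is guaranteed to stay in L since xy¹z = s.)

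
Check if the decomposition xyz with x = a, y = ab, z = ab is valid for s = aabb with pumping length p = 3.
Violated: xyz = s

The decomposition x = a, y = ab, z = ab for s = aabb with p = 3
violates the constraint: xyz = s

xyz = 'a' + 'ab' + 'ab' = 'aabab' ≠ 'aabb' = s. The decomposition doesn't reconstruct s.

Pumping lemma constraints:
1. xyz = s (decomposition is valid)
2. |xy| ≤ p
3. |y| > 0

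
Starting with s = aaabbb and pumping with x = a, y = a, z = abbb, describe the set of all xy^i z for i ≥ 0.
{xy^i z : i ≥ 0} = {a^(2+i) b^3 : i ≥ 0} = {aabbb, aaabbb, aaaabbb, ...}

With x = a, y = a, z = abbb: Starting with aaabbb and pumping the second 'a', we get strings with 2+i a's followed by 3 b's for i = 0, 1, 2, ...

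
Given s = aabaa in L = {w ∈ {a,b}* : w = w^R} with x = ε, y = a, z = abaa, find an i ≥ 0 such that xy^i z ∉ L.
i = 2

xy²z = ε · aa · abaa = aaabaa; aaabaa reversed is aabaaa ≠ aaabaa, so it is not a palindrome and is not in L.
(Other choices also work, e.g. i = 0, 3; only i = 1 is guaranteed to stay in L since xy¹z = s.)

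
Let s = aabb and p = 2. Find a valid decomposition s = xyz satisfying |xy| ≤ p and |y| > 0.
x = 'a', y = 'a', z = 'bb'

For s = aabb and p = 2, one valid decomposition is:
- x = 'a' (length 1)
- y = 'a' (length 1)
- z = 'bb' (length 2)

Verification:
- xyz = 'a' + 'a' + 'bb' = aabb ✓
- |xy| = 2 ≤ 2 ✓
- |y| = 1 > 0 ✓

All pumping lemma constraints are satisfied.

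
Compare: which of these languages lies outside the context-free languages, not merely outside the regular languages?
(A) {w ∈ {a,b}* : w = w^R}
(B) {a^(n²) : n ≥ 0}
(B) {a^(n²) : n ≥ 0}

(B) {a^(n²) : n ≥ 0} requires the CFL pumping lemma.

- {w ∈ {a,b}* : w = w^R} is context-free (but not regular)
  • Can be shown non-regular with the regular pumping lemma
  • After pumping, the string is no longer symmetric

- {a^(n²) : n ≥ 0} is NOT context-free
  • Requires the CFL pumping lemma to prove
  • Gaps between squares grow unboundedly

The CFL pumping lemma is "stronger" in that it can prove non-membership
in the larger class of context-free languages.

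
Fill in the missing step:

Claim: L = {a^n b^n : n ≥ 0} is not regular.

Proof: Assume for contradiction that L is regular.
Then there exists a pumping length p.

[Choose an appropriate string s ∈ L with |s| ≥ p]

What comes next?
s = a^p b^p

This string is in L (has equal a's and b's) and has length 2p ≥ p.
Any decomposition xyz with |xy| ≤ p means y consists only of a's,
so pumping will unbalance the counts.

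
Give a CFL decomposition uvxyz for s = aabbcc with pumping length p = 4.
u='a', v='a', x='bb', y='c', z='c'

For s = aabbcc with pumping length p = 4:

One valid decomposition:
- u = 'a'
- v = 'a'
- x = 'bb'
- y = 'c'
- z = 'c'

Verification:
- uvxyz = 'a' + 'a' + 'bb' + 'c' + 'c' = aabbcc ✓
- |vxy| = |'abbc'| = 4 ≤ 4 ✓
- |vy| = |'ac'| = 2 > 0 ✓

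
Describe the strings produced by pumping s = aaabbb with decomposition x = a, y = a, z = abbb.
{xy^i z : i ≥ 0} = {a^(2+i) b^3 : i ≥ 0} = {aabbb, aaabbb, aaaabbb, ...}

With x = a, y = a, z = abbb: Starting with aaabbb and pumping the second 'a', we get strings with 2+i a's followed by 3 b's for i = 0, 1, 2, ...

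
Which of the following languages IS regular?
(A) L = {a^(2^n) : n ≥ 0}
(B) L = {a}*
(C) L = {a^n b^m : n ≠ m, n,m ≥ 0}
(B) {a}*

(B) L = {a}* is regular.

This can be recognized by a finite automaton (DFA/NFA).
Regular expressions like {a}* define regular languages.

The other choices are not regular:
- {a^(2^n) : n ≥ 0}: After pumping, length is no longer a power of 2
- {a^n b^m : n ≠ m, n,m ≥ 0}: After pumping a's, we can make n = m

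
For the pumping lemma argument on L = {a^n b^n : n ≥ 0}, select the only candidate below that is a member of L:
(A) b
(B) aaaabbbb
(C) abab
(B) aaaabbbb

The pumping lemma is applied to a string s that lies in L, so first check membership of each option:
- (A) b has 0 a's and 1 b's; 0 ≠ 1, so it is not in L ✗
- (B) aaaabbbb = a^4 b^4 has equal counts (4 = 4), so it is in L ✓
- (C) abab has an a after a b, so it is not of the form a^n b^n and is not in L ✗

Only (B) aaaabbbb is in L, so it is the only candidate that could play the role of s.
(In a complete proof one picks s in terms of the pumping length p so that |s| ≥ p is guaranteed; a fixed string like aaaabbbb illustrates the shape of such an s.)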